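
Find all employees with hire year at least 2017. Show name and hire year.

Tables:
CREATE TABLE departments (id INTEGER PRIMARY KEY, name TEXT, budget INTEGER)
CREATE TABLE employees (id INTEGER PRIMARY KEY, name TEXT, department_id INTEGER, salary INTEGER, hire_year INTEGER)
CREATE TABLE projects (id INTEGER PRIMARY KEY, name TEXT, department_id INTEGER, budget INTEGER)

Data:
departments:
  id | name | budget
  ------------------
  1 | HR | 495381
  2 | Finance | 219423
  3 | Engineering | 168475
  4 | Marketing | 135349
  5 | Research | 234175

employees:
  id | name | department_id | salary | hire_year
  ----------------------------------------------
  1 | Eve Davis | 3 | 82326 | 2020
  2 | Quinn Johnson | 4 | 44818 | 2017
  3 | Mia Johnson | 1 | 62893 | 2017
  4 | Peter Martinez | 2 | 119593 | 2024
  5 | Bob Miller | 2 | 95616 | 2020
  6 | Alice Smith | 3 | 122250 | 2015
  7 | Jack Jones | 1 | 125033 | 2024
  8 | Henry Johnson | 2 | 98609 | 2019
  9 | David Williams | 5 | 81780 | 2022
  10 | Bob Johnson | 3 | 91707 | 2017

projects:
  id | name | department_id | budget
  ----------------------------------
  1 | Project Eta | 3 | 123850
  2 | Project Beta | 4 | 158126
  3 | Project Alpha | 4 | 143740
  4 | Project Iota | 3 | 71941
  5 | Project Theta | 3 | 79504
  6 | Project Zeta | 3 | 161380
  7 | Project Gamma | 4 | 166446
SELECT name, hire_year FROM employees WHERE hire_year >= 2017

Execution result:
name | hire_year
Eve Davis | 2020
Quinn Johnson | 2017
Mia Johnson | 2017
Peter Martinez | 2024
Bob Miller | 2020
Jack Jones | 2024
Henry Johnson | 2019
David Williams | 2022
Bob Johnson | 2017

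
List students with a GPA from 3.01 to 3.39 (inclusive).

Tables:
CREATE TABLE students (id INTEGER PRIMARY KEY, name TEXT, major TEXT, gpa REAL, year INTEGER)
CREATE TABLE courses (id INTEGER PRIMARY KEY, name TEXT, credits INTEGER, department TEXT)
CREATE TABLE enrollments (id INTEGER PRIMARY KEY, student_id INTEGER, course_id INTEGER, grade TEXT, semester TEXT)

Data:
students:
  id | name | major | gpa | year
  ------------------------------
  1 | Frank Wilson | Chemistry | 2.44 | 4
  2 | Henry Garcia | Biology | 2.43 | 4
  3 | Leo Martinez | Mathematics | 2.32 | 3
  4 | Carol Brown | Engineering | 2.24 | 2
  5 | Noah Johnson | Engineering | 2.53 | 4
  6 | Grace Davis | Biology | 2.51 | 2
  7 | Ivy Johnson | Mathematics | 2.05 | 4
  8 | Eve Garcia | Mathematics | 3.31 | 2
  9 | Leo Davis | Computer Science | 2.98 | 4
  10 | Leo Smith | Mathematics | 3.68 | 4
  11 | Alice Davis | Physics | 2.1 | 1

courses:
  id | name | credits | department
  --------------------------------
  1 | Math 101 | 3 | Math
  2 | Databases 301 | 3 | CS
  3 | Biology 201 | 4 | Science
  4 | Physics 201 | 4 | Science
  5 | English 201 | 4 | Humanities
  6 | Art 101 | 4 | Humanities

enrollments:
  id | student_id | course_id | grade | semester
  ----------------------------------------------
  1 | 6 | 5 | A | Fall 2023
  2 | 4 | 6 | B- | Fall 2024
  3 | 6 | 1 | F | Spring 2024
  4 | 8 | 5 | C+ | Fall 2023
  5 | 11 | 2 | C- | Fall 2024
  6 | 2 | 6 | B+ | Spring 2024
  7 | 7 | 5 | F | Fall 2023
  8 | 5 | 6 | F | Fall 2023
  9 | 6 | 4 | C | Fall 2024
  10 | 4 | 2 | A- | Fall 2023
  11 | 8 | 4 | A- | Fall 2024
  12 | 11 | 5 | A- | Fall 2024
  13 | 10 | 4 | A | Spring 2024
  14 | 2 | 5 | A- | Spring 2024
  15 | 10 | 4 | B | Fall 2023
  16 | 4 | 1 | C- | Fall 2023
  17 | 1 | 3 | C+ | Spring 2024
SELECT name, gpa FROM students WHERE gpa BETWEEN 3.01 AND 3.39

Execution result:
name | gpa
Eve Garcia | 3.31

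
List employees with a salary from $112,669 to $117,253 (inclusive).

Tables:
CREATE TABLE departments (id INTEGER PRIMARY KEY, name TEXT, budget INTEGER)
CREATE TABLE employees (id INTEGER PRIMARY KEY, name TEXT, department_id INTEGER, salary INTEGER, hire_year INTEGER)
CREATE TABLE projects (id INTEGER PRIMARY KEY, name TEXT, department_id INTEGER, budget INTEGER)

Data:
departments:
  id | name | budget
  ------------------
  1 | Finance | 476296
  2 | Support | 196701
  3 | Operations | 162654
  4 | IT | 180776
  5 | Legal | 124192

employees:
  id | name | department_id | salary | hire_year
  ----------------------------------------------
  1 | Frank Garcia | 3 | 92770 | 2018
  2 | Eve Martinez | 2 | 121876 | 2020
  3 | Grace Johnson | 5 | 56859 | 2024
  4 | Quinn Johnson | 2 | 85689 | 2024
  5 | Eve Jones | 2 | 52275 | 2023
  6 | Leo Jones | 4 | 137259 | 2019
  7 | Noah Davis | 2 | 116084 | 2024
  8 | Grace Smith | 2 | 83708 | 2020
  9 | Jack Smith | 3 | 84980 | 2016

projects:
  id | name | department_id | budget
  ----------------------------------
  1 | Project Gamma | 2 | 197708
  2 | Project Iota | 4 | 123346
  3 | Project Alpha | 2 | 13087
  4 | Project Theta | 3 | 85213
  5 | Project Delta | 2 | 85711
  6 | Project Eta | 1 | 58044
SELECT name, salary FROM employees WHERE salary BETWEEN 112669 AND 117253

Execution result:
name | salary
Noah Davis | 116084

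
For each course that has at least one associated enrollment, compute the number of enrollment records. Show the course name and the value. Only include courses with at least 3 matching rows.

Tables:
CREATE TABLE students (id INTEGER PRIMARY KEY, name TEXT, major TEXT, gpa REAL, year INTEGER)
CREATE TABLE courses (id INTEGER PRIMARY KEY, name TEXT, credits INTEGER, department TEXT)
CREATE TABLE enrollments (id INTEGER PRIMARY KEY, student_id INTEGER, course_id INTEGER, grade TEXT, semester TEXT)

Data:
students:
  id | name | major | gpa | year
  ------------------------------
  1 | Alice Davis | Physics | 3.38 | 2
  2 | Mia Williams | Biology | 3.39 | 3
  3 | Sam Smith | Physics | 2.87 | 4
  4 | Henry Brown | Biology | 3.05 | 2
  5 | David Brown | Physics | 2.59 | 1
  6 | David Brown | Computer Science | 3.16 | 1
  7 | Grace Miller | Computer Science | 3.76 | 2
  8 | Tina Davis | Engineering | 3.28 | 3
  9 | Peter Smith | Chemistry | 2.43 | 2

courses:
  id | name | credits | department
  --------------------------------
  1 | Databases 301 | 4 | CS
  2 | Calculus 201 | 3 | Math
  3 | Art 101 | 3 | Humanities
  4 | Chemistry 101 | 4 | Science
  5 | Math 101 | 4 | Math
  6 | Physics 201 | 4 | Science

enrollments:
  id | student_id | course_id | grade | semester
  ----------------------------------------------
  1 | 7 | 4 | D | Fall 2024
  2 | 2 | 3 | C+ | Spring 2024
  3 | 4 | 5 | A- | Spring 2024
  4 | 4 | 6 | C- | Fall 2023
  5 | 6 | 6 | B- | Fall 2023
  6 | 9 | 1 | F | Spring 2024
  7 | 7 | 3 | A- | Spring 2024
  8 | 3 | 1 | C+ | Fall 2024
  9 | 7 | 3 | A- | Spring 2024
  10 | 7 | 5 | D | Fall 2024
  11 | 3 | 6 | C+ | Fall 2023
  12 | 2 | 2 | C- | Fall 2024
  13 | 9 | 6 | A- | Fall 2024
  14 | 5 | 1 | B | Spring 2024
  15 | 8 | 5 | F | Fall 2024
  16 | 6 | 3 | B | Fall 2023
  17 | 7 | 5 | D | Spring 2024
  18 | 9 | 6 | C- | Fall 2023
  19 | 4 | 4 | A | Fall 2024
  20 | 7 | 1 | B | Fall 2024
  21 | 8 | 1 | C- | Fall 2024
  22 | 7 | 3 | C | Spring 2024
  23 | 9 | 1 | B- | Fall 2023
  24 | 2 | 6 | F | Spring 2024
SELECT p.name, COUNT(*) AS n FROM enrollments c JOIN courses p ON c.course_id = p.id GROUP BY p.id, p.name HAVING COUNT(*) >= 3

Execution result:
name | n
Databases 301 | 6
Art 101 | 5
Math 101 | 4
Physics 201 | 6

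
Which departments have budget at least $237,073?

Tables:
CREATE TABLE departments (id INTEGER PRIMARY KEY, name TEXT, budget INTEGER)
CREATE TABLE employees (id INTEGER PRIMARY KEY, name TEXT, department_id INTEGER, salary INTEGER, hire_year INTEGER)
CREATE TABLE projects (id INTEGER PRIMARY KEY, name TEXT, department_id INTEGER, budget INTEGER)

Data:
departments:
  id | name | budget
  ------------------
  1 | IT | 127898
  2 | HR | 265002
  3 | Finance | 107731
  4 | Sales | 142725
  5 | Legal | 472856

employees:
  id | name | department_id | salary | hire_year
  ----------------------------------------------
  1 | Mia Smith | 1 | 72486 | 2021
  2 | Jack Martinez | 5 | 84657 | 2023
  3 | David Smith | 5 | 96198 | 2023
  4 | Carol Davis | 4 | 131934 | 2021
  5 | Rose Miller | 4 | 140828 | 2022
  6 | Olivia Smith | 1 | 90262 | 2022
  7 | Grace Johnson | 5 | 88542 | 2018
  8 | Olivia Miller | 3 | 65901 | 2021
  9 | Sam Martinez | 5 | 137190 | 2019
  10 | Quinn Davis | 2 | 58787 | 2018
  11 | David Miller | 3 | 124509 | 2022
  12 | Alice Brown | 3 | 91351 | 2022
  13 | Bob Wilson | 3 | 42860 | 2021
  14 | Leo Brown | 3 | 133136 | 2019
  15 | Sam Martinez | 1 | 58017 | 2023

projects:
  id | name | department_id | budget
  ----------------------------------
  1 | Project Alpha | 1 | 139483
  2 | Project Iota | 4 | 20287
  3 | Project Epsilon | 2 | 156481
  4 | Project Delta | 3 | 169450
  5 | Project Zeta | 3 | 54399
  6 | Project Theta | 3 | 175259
SELECT name, budget FROM departments WHERE budget >= 237073

Execution result:
name | budget
HR | 265002
Legal | 472856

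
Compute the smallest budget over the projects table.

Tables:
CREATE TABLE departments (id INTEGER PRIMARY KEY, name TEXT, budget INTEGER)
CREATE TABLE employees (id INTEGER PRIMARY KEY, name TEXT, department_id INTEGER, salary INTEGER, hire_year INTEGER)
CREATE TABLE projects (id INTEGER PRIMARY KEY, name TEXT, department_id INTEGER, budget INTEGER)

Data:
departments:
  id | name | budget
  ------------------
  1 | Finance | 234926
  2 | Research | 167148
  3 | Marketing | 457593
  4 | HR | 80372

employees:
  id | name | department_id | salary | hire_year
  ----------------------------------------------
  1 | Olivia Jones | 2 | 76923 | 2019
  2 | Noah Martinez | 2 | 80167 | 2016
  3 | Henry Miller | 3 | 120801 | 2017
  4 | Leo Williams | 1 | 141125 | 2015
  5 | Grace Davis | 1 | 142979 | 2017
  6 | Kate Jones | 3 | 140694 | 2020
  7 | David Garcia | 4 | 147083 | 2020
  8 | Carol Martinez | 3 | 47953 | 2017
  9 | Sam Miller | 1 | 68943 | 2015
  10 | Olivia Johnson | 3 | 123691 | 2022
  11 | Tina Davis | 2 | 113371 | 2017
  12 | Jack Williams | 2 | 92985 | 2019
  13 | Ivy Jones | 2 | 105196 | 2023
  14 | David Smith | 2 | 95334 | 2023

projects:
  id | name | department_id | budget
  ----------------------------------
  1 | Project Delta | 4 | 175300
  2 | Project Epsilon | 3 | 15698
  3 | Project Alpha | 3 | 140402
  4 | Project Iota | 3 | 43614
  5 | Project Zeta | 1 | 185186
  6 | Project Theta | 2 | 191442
SELECT MIN(budget) FROM projects

Execution result:
15698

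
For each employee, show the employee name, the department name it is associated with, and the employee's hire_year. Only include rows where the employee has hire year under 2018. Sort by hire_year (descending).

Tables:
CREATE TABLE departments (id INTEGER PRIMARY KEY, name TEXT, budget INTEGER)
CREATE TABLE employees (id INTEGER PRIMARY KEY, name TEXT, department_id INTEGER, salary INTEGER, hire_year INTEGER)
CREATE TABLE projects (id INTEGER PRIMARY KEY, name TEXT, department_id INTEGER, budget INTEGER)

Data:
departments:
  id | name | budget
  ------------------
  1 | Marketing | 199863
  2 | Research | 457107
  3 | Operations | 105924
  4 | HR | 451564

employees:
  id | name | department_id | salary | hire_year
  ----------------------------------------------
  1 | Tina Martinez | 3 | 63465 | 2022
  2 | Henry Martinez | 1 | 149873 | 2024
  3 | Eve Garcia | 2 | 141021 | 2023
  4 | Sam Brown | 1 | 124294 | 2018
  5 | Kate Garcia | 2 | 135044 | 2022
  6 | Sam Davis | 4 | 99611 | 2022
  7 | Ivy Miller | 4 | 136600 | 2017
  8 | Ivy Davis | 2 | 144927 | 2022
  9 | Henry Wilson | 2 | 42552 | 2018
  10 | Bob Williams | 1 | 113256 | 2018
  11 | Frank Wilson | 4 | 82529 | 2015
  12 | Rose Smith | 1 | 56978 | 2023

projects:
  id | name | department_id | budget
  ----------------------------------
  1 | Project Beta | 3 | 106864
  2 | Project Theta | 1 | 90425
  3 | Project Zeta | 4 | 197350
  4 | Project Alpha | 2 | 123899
SELECT c.name, p.name AS department, c.hire_year FROM employees c JOIN departments p ON c.department_id = p.id WHERE c.hire_year < 2018 ORDER BY c.hire_year DESC

Execution result:
name | department | hire_year
Ivy Miller | HR | 2017
Frank Wilson | HR | 2015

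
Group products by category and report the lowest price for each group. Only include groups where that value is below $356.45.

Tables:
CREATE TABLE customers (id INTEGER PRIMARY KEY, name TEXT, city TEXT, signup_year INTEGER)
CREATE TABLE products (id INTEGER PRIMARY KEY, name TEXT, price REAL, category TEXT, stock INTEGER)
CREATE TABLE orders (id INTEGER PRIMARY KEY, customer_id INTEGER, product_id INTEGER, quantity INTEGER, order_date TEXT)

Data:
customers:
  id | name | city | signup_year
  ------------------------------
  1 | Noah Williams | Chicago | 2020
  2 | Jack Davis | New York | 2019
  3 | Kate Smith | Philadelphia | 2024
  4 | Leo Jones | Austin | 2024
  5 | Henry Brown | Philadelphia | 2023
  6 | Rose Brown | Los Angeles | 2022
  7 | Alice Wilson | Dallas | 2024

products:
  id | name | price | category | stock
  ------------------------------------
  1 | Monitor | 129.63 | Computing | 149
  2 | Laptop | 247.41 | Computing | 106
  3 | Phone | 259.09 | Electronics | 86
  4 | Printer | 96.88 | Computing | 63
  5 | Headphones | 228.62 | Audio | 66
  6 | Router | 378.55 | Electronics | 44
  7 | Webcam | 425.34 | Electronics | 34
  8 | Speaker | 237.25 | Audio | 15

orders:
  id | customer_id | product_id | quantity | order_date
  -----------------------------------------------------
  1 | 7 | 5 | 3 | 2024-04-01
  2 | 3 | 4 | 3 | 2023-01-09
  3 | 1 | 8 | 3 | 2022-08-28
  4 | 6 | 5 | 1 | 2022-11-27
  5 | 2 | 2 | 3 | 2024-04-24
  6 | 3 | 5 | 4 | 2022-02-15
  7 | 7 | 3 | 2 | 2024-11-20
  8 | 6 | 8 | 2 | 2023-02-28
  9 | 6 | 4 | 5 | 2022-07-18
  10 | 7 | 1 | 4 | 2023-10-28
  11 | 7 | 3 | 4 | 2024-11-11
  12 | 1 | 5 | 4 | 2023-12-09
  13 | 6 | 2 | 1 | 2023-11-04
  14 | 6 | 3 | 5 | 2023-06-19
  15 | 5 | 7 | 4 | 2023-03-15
SELECT category, MIN(price) AS min_price FROM products GROUP BY category HAVING MIN(price) < 356.45

Execution result:
category | min_price
Audio | 228.62
Computing | 96.88
Electronics | 259.09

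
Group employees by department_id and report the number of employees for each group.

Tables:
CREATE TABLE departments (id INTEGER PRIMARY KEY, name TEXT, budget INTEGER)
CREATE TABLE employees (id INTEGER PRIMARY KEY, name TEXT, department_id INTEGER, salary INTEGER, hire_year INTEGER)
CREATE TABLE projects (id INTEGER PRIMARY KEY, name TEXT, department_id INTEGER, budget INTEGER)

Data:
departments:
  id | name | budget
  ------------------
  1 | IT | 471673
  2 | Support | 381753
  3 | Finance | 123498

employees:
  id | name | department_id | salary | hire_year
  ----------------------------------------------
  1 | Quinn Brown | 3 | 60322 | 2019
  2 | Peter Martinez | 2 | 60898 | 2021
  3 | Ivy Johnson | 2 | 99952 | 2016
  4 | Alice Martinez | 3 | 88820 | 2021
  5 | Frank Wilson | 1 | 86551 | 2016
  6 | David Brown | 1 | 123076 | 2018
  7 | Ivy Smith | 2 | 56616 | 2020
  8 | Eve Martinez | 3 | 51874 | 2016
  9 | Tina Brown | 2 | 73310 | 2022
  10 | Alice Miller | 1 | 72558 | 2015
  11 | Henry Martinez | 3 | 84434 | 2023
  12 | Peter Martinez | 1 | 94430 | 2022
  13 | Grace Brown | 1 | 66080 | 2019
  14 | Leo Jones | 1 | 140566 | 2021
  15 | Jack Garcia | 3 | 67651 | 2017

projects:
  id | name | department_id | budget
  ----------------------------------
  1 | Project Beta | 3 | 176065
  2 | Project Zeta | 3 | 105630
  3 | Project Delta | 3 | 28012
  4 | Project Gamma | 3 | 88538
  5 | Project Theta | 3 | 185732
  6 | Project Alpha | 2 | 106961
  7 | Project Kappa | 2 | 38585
SELECT department_id, COUNT(*) AS n FROM employees GROUP BY department_id

Execution result:
department_id | n
1 | 6
2 | 4
3 | 5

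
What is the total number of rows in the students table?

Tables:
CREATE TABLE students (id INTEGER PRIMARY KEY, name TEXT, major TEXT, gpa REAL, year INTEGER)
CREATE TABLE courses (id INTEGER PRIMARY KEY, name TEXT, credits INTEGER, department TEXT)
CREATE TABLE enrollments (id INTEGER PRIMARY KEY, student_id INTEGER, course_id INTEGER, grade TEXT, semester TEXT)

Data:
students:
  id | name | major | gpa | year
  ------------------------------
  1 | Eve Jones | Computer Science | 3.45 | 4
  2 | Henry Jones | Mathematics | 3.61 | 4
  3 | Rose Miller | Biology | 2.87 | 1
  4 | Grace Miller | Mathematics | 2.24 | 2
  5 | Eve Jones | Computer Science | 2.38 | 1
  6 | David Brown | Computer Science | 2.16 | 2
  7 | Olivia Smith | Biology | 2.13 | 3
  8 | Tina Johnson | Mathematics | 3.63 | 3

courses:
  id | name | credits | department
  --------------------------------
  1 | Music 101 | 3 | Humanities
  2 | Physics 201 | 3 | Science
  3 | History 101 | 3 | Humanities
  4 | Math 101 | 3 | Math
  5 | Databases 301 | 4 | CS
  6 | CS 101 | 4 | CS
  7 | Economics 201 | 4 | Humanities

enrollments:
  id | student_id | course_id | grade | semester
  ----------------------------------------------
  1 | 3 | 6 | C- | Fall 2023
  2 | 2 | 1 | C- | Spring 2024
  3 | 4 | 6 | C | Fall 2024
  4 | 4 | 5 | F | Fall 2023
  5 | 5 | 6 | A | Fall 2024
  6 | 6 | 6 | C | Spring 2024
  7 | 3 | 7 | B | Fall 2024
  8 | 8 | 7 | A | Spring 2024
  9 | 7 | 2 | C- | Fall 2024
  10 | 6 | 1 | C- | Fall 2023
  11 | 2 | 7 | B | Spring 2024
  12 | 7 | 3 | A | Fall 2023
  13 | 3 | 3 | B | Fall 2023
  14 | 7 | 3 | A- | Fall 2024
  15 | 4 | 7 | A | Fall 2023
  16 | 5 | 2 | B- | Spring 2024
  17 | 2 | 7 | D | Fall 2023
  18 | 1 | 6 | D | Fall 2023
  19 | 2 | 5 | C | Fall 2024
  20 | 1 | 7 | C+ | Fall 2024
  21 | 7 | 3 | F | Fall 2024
SELECT COUNT(*) FROM students

Execution result:
8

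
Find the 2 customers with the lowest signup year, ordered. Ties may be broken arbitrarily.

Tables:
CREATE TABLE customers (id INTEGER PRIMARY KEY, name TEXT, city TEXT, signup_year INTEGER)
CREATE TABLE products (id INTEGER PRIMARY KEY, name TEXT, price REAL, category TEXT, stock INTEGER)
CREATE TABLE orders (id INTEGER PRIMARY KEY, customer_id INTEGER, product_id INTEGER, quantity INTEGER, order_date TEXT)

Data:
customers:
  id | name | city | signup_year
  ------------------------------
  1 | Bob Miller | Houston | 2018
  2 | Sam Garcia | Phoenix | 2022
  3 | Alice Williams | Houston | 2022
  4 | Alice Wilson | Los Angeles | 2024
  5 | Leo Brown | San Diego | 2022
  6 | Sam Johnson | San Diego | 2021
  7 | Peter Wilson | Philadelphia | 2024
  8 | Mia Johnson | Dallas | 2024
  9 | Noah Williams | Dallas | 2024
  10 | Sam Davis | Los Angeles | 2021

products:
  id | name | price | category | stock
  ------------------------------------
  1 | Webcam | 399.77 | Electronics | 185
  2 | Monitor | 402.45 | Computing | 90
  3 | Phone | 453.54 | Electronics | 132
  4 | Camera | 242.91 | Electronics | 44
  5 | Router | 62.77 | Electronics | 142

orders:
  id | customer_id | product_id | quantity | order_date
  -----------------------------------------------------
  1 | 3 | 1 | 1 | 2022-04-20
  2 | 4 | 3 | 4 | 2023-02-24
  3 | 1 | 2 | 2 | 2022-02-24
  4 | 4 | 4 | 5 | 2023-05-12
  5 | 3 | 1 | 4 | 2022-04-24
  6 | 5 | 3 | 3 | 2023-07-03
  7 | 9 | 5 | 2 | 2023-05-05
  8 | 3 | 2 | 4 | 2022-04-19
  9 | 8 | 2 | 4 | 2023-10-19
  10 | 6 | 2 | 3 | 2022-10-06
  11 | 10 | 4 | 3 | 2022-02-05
SELECT name, signup_year FROM customers ORDER BY signup_year ASC LIMIT 2

Execution result:
name | signup_year
Bob Miller | 2018
Sam Johnson | 2021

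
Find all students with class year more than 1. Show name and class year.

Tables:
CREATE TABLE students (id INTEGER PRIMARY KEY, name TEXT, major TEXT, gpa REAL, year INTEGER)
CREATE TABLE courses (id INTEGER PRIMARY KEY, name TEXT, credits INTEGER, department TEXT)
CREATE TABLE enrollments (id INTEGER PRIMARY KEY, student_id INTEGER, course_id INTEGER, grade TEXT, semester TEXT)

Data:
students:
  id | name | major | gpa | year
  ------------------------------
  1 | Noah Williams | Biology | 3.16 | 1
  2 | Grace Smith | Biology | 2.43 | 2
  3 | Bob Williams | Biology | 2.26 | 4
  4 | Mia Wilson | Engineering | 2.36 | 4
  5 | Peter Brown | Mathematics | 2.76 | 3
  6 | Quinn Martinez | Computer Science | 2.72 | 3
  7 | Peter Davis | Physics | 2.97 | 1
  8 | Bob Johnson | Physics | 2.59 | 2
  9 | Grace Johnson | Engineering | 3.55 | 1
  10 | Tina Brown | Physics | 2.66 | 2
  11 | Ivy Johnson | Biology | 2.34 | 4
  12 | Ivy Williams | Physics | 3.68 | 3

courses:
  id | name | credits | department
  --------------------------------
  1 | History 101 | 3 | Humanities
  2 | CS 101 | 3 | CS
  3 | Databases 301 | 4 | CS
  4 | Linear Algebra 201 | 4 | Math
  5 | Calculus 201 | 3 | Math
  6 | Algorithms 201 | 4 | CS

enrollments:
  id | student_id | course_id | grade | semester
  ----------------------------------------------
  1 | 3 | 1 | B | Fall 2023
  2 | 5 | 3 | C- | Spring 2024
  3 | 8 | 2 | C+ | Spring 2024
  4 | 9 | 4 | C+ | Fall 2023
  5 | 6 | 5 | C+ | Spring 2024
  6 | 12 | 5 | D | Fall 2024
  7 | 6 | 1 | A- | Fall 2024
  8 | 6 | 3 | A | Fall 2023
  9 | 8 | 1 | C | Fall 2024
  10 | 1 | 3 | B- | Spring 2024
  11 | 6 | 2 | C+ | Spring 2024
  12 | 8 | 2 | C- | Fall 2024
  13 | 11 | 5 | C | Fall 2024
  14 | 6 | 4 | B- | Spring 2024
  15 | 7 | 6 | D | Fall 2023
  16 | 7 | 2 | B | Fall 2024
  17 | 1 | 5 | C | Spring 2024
SELECT name, year FROM students WHERE year > 1

Execution result:
name | year
Grace Smith | 2
Bob Williams | 4
Mia Wilson | 4
Peter Brown | 3
Quinn Martinez | 3
Bob Johnson | 2
Tina Brown | 2
Ivy Johnson | 4
Ivy Williams | 3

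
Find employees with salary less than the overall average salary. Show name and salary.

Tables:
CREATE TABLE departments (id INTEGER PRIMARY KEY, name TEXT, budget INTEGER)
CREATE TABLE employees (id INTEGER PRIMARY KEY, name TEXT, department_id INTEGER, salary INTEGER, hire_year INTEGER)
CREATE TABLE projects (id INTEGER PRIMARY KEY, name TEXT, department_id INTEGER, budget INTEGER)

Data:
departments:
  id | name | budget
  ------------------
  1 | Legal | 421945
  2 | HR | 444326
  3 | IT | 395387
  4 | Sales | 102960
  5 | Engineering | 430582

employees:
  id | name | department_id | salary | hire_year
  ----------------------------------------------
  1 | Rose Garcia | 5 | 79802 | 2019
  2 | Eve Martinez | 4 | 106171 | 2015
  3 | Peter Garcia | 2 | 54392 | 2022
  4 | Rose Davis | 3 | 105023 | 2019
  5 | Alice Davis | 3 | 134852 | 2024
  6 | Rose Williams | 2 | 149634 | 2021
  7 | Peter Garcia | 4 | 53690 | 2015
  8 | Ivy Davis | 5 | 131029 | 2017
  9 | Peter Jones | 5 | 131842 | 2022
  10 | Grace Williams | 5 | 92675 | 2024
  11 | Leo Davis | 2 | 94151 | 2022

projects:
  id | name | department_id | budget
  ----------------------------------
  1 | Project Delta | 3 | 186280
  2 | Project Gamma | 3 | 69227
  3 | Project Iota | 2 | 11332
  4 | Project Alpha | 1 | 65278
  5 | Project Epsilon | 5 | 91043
SELECT name, salary FROM employees WHERE salary < (SELECT AVG(salary) FROM employees)

Execution result:
name | salary
Rose Garcia | 79802
Peter Garcia | 54392
Peter Garcia | 53690
Grace Williams | 92675
Leo Davis | 94151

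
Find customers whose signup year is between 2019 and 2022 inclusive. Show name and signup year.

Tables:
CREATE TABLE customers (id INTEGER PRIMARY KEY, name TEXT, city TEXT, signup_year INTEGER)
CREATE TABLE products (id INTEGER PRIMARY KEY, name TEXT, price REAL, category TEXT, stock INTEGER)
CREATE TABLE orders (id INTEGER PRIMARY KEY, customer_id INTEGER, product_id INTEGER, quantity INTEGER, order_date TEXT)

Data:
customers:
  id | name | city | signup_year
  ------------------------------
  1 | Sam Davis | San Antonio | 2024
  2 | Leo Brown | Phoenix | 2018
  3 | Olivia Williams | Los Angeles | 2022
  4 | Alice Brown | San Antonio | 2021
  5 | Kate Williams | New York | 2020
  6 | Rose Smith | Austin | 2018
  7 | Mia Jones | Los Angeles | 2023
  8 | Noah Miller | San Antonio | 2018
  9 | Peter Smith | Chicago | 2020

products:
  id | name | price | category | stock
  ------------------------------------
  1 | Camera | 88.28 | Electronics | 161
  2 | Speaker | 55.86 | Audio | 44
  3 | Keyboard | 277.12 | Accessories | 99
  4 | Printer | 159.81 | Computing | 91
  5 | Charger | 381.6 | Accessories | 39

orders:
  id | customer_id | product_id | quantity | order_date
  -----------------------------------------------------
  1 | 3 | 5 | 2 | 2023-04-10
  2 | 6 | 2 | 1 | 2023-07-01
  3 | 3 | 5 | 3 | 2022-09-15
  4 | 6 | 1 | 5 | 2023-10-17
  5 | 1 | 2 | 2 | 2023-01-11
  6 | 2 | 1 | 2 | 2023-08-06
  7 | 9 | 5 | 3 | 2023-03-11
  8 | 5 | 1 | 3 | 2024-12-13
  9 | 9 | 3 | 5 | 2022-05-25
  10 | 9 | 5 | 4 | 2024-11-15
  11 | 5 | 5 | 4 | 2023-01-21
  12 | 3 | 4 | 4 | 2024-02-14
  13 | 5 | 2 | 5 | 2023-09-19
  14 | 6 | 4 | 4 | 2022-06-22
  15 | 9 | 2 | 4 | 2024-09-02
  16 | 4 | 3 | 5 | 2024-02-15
SELECT name, signup_year FROM customers WHERE signup_year BETWEEN 2019 AND 2022

Execution result:
name | signup_year
Olivia Williams | 2022
Alice Brown | 2021
Kate Williams | 2020
Peter Smith | 2020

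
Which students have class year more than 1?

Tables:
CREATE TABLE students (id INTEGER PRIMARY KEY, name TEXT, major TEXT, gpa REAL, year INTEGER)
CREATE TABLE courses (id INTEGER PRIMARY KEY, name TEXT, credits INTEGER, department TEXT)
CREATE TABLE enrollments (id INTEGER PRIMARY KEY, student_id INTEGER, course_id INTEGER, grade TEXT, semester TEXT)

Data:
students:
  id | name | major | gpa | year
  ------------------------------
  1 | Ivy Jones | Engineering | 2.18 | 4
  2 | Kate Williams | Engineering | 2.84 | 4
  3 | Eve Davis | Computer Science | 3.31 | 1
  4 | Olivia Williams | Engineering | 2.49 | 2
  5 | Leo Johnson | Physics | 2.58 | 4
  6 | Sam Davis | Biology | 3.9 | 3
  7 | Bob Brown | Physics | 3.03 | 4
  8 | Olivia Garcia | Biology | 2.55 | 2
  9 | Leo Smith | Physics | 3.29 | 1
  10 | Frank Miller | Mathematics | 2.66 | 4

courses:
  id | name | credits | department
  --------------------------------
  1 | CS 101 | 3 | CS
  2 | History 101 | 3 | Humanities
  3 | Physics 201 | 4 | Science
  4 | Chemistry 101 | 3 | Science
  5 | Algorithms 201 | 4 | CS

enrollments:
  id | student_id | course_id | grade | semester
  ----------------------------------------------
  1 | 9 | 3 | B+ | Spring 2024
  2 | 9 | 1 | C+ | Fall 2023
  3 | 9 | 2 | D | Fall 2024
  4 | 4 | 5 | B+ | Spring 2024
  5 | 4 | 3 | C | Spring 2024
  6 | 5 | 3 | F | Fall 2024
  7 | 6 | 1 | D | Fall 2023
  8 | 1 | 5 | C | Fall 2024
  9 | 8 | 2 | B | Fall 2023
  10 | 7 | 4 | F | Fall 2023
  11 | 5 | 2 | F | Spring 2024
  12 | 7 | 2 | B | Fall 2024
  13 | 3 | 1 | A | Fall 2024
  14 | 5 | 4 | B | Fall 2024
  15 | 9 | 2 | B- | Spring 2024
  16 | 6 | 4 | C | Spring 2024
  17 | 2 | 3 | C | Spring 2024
SELECT name, year FROM students WHERE year > 1

Execution result:
name | year
Ivy Jones | 4
Kate Williams | 4
Olivia Williams | 2
Leo Johnson | 4
Sam Davis | 3
Bob Brown | 4
Olivia Garcia | 2
Frank Miller | 4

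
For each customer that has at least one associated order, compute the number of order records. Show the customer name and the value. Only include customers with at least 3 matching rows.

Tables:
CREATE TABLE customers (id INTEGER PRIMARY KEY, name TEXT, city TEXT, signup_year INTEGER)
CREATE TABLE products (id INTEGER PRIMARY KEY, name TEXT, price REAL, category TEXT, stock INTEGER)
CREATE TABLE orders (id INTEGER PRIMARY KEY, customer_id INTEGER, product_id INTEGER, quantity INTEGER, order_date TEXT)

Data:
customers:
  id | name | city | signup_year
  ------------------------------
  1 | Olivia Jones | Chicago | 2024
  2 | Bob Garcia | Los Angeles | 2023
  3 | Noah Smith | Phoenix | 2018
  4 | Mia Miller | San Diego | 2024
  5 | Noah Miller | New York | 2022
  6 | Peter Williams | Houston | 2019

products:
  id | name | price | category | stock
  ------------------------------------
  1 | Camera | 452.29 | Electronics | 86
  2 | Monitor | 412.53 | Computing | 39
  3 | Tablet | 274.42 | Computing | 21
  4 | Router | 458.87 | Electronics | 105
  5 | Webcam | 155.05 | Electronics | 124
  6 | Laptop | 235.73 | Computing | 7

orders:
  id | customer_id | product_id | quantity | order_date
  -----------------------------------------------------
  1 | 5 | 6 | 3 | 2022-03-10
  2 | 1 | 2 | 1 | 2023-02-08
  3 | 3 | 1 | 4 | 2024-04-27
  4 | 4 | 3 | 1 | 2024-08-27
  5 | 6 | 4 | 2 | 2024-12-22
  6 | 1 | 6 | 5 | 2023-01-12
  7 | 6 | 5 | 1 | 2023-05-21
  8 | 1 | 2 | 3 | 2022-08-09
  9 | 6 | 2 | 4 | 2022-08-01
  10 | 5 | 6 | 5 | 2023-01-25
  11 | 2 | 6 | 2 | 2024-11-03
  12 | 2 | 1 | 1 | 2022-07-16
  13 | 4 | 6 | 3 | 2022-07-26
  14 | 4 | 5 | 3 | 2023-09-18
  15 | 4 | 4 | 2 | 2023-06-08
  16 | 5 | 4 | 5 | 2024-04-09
SELECT p.name, COUNT(*) AS n FROM orders c JOIN customers p ON c.customer_id = p.id GROUP BY p.id, p.name HAVING COUNT(*) >= 3

Execution result:
name | n
Olivia Jones | 3
Mia Miller | 4
Noah Miller | 3
Peter Williams | 3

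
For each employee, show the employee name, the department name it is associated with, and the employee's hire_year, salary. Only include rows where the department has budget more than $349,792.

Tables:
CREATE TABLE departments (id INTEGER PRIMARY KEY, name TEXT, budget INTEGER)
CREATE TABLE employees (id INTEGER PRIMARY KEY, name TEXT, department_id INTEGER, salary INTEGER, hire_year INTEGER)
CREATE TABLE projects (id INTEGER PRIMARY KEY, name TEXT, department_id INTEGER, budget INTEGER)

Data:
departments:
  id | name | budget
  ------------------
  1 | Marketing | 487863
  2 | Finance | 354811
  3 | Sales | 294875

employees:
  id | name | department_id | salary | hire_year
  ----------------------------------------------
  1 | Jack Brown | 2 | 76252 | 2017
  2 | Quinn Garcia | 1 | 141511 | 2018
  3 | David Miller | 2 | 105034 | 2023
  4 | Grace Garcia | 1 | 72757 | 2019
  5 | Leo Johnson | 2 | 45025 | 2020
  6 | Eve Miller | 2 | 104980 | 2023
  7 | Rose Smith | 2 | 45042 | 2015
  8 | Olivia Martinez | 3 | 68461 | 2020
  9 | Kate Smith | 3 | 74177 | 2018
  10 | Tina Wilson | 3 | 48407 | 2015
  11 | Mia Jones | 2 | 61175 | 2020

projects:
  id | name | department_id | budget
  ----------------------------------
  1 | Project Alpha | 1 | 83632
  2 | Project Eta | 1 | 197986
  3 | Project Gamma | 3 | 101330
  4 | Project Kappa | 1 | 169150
SELECT c.name, p.name AS department, c.hire_year, c.salary FROM employees c JOIN departments p ON c.department_id = p.id WHERE p.budget > 349792

Execution result:
name | department | hire_year | salary
Jack Brown | Finance | 2017 | 76252
Quinn Garcia | Marketing | 2018 | 141511
David Miller | Finance | 2023 | 105034
Grace Garcia | Marketing | 2019 | 72757
Leo Johnson | Finance | 2020 | 45025
Eve Miller | Finance | 2023 | 104980
Rose Smith | Finance | 2015 | 45042
Mia Jones | Finance | 2020 | 61175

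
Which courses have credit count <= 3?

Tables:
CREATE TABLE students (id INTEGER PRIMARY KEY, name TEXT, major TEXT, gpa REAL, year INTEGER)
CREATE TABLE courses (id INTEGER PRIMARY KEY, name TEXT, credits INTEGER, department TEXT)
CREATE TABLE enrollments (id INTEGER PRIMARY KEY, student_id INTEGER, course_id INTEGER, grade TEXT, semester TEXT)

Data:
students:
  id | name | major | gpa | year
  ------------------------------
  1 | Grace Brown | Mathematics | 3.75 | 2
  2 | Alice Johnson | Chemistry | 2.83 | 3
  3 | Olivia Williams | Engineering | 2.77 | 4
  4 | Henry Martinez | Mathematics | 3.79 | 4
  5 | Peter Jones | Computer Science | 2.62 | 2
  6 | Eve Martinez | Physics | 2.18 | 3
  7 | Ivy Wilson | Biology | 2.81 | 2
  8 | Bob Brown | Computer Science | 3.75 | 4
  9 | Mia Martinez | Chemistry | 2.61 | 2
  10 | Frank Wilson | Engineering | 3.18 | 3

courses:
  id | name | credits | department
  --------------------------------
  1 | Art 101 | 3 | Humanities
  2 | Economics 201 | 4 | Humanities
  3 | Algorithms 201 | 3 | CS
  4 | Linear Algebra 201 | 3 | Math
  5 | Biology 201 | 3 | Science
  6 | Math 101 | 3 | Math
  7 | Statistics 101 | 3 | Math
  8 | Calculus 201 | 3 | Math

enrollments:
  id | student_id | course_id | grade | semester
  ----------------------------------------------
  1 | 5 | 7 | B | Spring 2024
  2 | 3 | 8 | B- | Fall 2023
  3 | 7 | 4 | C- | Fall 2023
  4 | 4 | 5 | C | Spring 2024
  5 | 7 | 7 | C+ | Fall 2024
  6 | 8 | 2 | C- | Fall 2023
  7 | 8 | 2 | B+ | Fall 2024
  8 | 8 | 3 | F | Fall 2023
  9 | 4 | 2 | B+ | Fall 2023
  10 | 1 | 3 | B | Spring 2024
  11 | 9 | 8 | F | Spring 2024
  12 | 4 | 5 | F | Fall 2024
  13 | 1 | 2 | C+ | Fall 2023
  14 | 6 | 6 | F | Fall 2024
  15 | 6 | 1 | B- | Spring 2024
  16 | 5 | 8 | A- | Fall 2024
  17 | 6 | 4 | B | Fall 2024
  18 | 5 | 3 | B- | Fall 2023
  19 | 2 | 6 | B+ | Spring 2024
SELECT name, credits FROM courses WHERE credits <= 3

Execution result:
name | credits
Art 101 | 3
Algorithms 201 | 3
Linear Algebra 201 | 3
Biology 201 | 3
Math 101 | 3
Statistics 101 | 3
Calculus 201 | 3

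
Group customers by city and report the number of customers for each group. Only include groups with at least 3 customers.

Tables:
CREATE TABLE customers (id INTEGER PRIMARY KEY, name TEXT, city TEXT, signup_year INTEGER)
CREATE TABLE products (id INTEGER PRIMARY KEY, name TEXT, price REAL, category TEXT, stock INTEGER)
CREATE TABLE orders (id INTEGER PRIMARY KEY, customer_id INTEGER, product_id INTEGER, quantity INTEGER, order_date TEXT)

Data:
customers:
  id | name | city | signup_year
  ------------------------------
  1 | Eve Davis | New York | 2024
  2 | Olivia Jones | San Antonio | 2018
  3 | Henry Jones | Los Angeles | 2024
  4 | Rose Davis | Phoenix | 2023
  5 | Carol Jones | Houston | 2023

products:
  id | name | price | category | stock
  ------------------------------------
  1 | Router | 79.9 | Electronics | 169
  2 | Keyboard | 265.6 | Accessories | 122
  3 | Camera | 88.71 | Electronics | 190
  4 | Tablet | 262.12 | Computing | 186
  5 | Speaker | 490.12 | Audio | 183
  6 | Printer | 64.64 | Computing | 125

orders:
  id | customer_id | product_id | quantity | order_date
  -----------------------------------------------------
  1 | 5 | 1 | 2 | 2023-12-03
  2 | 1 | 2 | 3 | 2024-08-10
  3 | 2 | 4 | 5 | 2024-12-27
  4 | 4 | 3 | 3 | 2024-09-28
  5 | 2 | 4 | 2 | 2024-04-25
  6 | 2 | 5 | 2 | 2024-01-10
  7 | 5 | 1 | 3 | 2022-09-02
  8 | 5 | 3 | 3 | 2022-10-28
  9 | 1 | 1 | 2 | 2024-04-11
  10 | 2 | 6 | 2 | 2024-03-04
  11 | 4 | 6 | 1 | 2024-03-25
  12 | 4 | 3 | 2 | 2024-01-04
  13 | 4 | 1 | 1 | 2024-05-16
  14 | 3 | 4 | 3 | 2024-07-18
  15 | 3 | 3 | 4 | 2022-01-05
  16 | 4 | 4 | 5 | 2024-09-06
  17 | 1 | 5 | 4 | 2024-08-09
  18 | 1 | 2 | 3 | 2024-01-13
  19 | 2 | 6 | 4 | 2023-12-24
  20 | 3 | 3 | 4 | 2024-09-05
SELECT city, COUNT(*) AS n FROM customers GROUP BY city HAVING COUNT(*) >= 3

Execution result:
(no rows)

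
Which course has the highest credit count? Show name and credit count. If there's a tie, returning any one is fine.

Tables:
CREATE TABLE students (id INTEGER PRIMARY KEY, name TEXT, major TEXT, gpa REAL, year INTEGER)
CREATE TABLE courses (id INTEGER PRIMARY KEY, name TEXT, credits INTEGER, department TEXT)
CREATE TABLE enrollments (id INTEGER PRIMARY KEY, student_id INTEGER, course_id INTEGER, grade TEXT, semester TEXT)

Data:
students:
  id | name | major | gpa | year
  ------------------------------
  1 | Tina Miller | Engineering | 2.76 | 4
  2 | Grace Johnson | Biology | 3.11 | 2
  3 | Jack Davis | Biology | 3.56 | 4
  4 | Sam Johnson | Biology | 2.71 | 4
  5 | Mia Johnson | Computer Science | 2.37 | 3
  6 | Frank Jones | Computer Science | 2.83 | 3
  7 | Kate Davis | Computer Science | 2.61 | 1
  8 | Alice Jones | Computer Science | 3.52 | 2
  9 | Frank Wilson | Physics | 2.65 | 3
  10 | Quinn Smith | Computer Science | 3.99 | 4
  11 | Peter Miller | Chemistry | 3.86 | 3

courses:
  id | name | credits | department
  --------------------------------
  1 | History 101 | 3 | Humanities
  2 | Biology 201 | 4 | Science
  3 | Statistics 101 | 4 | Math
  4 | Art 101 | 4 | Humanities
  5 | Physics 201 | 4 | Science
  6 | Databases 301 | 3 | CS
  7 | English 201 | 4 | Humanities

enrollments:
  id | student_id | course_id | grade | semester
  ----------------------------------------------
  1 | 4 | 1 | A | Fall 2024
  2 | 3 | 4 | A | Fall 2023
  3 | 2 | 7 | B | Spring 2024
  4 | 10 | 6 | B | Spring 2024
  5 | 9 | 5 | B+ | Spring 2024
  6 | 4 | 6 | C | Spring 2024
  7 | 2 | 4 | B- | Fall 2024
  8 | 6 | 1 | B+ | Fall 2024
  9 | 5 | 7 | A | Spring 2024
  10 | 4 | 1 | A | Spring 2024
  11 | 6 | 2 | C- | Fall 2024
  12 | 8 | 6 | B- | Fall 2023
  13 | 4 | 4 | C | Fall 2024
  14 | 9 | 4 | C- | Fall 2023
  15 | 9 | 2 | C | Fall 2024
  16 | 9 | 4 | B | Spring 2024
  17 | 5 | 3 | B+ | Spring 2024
SELECT name, credits FROM courses ORDER BY credits DESC LIMIT 1

Execution result:
name | credits
Biology 201 | 4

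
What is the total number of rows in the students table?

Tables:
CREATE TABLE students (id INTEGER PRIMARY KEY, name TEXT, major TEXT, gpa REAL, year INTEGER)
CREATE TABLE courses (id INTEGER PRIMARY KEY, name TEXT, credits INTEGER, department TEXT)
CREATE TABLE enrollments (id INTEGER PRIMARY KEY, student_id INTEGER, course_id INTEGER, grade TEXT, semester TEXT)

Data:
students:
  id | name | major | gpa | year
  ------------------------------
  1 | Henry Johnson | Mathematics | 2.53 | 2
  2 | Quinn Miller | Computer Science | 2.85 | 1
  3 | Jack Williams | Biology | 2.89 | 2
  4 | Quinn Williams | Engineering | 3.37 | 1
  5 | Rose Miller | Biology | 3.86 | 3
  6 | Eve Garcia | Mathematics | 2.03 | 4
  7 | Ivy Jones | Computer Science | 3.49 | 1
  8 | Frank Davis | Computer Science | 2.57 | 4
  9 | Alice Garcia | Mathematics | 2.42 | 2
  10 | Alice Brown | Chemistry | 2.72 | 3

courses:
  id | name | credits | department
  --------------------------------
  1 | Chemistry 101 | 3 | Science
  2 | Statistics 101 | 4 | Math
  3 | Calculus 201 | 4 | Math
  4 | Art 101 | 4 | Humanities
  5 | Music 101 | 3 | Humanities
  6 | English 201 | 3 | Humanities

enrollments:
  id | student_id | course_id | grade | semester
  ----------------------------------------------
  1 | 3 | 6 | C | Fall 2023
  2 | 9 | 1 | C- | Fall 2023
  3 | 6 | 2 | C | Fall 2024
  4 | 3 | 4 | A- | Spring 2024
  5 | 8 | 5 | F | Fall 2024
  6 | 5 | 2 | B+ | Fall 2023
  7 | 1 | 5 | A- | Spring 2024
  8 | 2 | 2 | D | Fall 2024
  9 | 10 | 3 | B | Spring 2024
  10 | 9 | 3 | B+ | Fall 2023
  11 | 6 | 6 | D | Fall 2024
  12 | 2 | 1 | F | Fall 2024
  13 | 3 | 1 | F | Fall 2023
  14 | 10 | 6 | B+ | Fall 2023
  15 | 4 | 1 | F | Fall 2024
SELECT COUNT(*) FROM students

Execution result:
10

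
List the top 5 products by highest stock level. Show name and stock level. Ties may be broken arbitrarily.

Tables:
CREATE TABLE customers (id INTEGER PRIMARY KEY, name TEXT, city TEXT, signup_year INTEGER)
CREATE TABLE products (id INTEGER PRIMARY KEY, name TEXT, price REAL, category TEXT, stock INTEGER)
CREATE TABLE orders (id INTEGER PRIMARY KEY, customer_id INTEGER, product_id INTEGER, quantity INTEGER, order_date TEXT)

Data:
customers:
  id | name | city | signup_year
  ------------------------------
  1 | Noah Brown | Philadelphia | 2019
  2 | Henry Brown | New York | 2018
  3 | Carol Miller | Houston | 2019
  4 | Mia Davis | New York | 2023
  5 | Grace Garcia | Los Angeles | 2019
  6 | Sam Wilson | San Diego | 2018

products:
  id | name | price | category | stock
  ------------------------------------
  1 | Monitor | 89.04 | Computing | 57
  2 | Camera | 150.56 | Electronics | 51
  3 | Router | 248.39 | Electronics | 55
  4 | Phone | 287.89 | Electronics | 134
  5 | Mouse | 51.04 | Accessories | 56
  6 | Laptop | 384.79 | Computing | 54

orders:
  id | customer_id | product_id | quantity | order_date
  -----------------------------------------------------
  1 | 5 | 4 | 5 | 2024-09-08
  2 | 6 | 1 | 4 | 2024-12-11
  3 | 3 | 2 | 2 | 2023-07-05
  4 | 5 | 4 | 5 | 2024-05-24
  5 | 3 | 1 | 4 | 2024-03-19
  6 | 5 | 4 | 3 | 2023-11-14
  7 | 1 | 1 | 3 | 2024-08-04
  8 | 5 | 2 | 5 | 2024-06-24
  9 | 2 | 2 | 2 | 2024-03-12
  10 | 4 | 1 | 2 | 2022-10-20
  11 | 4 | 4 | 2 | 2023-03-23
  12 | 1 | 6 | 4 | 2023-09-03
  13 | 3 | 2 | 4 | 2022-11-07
SELECT name, stock FROM products ORDER BY stock DESC LIMIT 5

Execution result:
name | stock
Phone | 134
Monitor | 57
Mouse | 56
Router | 55
Laptop | 54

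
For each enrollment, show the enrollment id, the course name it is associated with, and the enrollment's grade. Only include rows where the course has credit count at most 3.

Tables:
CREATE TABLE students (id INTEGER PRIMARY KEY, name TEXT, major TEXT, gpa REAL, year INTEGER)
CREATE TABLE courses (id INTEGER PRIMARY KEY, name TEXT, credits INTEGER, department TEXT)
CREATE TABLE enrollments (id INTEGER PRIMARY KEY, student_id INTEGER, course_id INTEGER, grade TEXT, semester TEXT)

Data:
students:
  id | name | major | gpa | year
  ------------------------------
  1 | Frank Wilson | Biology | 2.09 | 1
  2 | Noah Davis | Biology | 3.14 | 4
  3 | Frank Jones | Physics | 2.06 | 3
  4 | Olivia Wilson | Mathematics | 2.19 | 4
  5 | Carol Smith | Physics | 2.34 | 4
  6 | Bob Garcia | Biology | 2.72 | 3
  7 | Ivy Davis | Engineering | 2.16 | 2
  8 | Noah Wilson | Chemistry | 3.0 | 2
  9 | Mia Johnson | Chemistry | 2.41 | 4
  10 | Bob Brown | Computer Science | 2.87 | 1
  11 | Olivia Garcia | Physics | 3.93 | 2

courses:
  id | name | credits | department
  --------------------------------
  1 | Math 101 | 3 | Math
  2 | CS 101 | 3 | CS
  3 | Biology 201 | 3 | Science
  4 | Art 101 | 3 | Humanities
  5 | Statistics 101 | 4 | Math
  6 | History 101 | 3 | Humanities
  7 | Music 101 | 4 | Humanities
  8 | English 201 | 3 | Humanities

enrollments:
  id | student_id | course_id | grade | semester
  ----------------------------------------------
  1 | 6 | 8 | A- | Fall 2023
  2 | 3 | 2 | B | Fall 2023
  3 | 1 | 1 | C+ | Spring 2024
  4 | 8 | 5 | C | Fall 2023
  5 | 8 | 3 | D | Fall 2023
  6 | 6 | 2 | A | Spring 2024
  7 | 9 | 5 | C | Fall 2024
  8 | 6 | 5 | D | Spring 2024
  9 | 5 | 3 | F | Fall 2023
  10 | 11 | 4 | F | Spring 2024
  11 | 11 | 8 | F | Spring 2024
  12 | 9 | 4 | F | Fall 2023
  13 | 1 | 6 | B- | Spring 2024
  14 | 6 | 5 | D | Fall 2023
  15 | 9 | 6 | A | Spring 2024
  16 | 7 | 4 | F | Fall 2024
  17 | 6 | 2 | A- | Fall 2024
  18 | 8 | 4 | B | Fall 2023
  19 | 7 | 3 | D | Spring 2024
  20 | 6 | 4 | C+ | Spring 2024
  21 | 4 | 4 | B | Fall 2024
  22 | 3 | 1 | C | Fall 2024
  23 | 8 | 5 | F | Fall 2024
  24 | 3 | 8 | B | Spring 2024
SELECT c.id, p.name AS course, c.grade FROM enrollments c JOIN courses p ON c.course_id = p.id WHERE p.credits <= 3

Execution result:
id | course | grade
1 | English 201 | A-
2 | CS 101 | B
3 | Math 101 | C+
5 | Biology 201 | D
6 | CS 101 | A
9 | Biology 201 | F
10 | Art 101 | F
11 | English 201 | F
12 | Art 101 | F
13 | History 101 | B-
15 | History 101 | A
16 | Art 101 | F
17 | CS 101 | A-
18 | Art 101 | B
19 | Biology 201 | D
20 | Art 101 | C+
21 | Art 101 | B
22 | Math 101 | C
24 | English 201 | B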